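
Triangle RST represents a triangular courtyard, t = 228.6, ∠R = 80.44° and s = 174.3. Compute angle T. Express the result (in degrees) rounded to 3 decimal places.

58.835

By the law of cosines, r² = s² + t² − 2·s·t·cos R = 69404, so r ≈ 263.45.
Law of cosines again: cos T = (r² + s² − t²)/(2·r·s) ≈ 0.51750, so ∠T ≈ 58.84°.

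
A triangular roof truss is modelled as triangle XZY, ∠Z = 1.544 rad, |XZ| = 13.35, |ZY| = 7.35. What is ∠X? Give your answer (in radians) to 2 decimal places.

By the law of cosines, |YX|² = |XZ|² + |ZY|² − 2·|XZ|·|ZY|·cos Z = 226.99, so |YX| ≈ 15.066.
Law of cosines again: cos X = (|YX|² + |XZ|² − |ZY|²)/(2·|YX|·|XZ|) ≈ 0.87302, so ∠X ≈ 0.509 rad.

∠X ≈ 0.51 rad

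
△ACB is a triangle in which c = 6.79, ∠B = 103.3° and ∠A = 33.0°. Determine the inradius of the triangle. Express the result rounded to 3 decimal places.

The third angle is ∠C = 180° − ∠B − ∠A = 43.70°.
Law of sines: a = c·sin A/sin C ≈ 5.3527.
Law of sines: b = c·sin B/sin C ≈ 9.5644.
Area = ½·c·a·sin B ≈ 17.685.
Semiperimeter s = (5.3527+6.79+9.5644)/2 = 10.854.
Inradius = area/s = 17.685/10.854 ≈ 1.6294.

1.629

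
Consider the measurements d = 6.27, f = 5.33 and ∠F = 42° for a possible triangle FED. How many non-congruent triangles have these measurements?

2

d·sin F = 6.27·sin(42°) ≈ 4.195.
Since d sin F < f < d (4.195 < 5.33 < 6.27), two triangles exist.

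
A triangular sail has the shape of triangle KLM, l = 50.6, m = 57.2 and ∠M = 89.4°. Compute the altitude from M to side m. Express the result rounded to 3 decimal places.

Law of sines: sin L = l·sin M/m ≈ 0.88457.
Since m ≥ l, only the acute value applies: ∠L ≈ 62.20°.
Then ∠K = 180° − ∠M − ∠L ≈ 28.40°.
Law of sines gives k = m·sin K/sin M ≈ 27.209.
Area = ½·m·l·sin K ≈ 688.34.
The altitude from M has length 2·area/m ≈ 24.068.

24.068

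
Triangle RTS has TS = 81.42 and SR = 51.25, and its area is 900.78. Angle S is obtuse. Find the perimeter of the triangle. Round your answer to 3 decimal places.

From area = ½·TS·SR·sin S, we get sin S = 2·area/(TS·SR) ≈ 0.43174.
Taking the obtuse solution, ∠S ≈ 154.42°.
Law of cosines then gives RT ≈ 129.55.
Perimeter = 81.42 + 51.25 + 129.55 = 262.22.

262.221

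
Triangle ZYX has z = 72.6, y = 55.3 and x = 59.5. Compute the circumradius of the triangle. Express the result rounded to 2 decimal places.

37.06

By the law of cosines, cos Z = (y² + x² − z²) / (2·y·x) ≈ 0.20174, so ∠Z ≈ 1.3677 rad.
Circumradius = z/(2 sin Z) ≈ 37.062.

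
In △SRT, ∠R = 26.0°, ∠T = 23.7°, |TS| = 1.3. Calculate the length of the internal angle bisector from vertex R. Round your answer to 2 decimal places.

t_R ≈ 1.52

The third angle is ∠S = 180° − ∠R − ∠T = 130.30°.
Law of sines: |RT| = |TS|·sin S/sin R ≈ 2.2617.
Law of sines: |SR| = |TS|·sin T/sin R ≈ 1.192.
The bisector from R has length 2·|SR|·|RT|·cos(∠R/2)/(|SR|+|RT|) ≈ 1.5212.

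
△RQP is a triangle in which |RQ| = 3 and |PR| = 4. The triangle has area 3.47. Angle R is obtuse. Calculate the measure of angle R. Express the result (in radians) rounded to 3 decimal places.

From area = ½·|PR|·|RQ|·sin R, we get sin R = 2·area/(|PR|·|RQ|) ≈ 0.57833.
Taking the obtuse solution, ∠R ≈ 2.525 rad.

∠R ≈ 2.525 rad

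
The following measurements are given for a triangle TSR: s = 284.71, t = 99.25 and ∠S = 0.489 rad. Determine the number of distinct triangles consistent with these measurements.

1

t·sin S = 99.25·sin(0.489 rad) ≈ 46.62.
Since s ≥ t, exactly one triangle exists.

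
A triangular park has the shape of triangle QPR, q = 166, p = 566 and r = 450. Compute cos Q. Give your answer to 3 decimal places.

By the law of cosines, cos Q = (p² + r² − q²) / (2·p·r) ≈ 0.97232, so ∠Q ≈ 13.51°.

cos Q ≈ 0.972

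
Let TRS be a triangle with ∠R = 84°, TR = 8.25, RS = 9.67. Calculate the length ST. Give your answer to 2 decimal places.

By the law of cosines, ST² = TR² + RS² − 2·TR·RS·cos R = 144.89, so ST ≈ 12.037.

12.04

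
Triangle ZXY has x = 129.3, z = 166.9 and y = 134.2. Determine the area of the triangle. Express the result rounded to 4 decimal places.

area ≈ 8504.2064

Semiperimeter s = (166.9 + 129.3 + 134.2)/2 = 215.2.
Heron's formula: area = √(215.2·48.3·85.9·81) ≈ 8504.2.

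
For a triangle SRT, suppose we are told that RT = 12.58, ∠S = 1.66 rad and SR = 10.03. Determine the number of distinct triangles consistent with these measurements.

1

SR·sin S = 10.03·sin(1.66 rad) ≈ 9.99.
Since ∠S is not acute, a triangle exists only if RT > SR; here RT > SR, so there is exactly one triangle.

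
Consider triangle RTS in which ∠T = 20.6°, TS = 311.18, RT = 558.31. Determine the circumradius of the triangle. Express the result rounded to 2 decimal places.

By the law of cosines, SR² = RT² + TS² − 2·RT·TS·cos T = 83291, so SR ≈ 288.6.
Area = ½·RT·TS·sin T ≈ 30564.
Circumradius = SR/(2 sin T) ≈ 410.13.

410.13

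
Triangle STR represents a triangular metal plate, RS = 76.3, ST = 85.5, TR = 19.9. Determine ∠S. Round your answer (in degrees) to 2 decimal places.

∠S ≈ 12.54°

By the law of cosines, cos S = (RS² + ST² − TR²) / (2·RS·ST) ≈ 0.97614, so ∠S ≈ 12.54°.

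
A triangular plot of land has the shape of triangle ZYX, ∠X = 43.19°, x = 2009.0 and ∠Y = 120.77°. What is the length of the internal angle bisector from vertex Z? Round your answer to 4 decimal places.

2214.6318

The third angle is ∠Z = 180° − ∠Y − ∠X = 16.04°.
Law of sines: z = x·sin Z/sin X ≈ 811.06.
Law of sines: y = x·sin Y/sin X ≈ 2522.1.
The bisector from Z has length 2·y·x·cos(∠Z/2)/(y+x) ≈ 2214.6.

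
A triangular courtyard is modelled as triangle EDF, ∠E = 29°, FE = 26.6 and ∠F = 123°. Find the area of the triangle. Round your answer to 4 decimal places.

area ≈ 306.3985

The third angle is ∠D = 180° − ∠F − ∠E = 28.00°.
Law of sines: DF = FE·sin E/sin D ≈ 27.469.
Law of sines: ED = FE·sin F/sin D ≈ 47.519.
Area = ½·FE·DF·sin F ≈ 306.4.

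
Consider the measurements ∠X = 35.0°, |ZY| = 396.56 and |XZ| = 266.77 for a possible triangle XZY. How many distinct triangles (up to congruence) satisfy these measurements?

|XZ|·sin X = 266.77·sin(35.0°) ≈ 153.
Since |ZY| ≥ |XZ|, exactly one triangle exists.

1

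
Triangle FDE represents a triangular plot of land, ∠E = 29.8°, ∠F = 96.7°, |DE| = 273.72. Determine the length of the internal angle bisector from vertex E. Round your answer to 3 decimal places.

236.650

The third angle is ∠D = 180° − ∠E − ∠F = 53.50°.
Law of sines: |EF| = |DE|·sin D/sin F ≈ 221.54.
Law of sines: |FD| = |DE|·sin E/sin F ≈ 136.97.
The bisector from E has length 2·|DE|·|EF|·cos(∠E/2)/(|DE|+|EF|) ≈ 236.65.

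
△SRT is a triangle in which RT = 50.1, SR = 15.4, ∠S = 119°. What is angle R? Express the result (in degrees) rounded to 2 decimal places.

45.40

Law of sines: sin T = SR·sin S/RT ≈ 0.26885.
Since RT ≥ SR, only the acute value applies: ∠T ≈ 15.60°.
Then ∠R = 180° − ∠S − ∠T ≈ 45.40°.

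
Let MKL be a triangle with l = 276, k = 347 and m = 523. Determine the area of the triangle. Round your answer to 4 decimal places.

area ≈ 43852.5404

Semiperimeter s = (523 + 347 + 276)/2 = 573.
Heron's formula: area = √(573·50·226·297) ≈ 43853.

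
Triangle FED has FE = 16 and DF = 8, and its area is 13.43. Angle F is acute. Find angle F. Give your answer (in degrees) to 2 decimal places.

∠F ≈ 12.11°

From area = ½·DF·FE·sin F, we get sin F = 2·area/(DF·FE) ≈ 0.20984.
Taking the acute solution, ∠F ≈ 12.11°.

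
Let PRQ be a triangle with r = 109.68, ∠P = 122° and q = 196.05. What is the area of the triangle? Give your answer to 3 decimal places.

9117.689

Area = ½·r·q·sin P ≈ 9117.7.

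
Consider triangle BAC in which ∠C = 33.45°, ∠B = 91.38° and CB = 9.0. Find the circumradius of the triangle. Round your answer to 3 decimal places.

R ≈ 5.482

The third angle is ∠A = 180° − ∠C − ∠B = 55.17°.
Law of sines: AC = CB·sin B/sin A ≈ 10.961.
Law of sines: BA = CB·sin C/sin A ≈ 6.0436.
Circumradius = CB/(2 sin A) ≈ 5.4821.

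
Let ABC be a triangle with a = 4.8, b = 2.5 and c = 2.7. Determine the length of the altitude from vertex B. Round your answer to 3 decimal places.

1.918

Semiperimeter s = (4.8 + 2.5 + 2.7)/2 = 5.
Heron's formula: area = √(5·0.2·2.5·2.3) ≈ 2.3979.
The altitude from B has length 2·area/b ≈ 1.9183.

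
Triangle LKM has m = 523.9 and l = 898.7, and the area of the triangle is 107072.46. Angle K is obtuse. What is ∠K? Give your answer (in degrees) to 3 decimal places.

152.946

From area = ½·m·l·sin K, we get sin K = 2·area/(m·l) ≈ 0.45483.
Taking the obtuse solution, ∠K ≈ 152.95°.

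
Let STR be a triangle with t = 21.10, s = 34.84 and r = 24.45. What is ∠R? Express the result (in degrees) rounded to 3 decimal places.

∠R ≈ 43.796°

By the law of cosines, cos R = (s² + t² − r²) / (2·s·t) ≈ 0.72181, so ∠R ≈ 43.80°.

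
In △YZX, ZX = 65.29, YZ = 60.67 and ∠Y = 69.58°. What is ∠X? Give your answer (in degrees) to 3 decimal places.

Law of sines: sin X = YZ·sin Y/ZX ≈ 0.87085.
Since ZX ≥ YZ, only the acute value applies: ∠X ≈ 60.56°.
Then ∠Z = 180° − ∠Y − ∠X ≈ 49.86°.

∠X ≈ 60.557°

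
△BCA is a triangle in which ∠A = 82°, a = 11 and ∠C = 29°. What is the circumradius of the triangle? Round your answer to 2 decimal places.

5.55

The third angle is ∠B = 180° − ∠C − ∠A = 69.00°.
Law of sines: b = a·sin B/sin A ≈ 10.37.
Law of sines: c = a·sin C/sin A ≈ 5.3853.
Circumradius = a/(2 sin A) ≈ 5.5541.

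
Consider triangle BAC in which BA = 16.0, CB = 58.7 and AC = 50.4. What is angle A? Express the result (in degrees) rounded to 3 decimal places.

∠A ≈ 113.749°

By the law of cosines, cos A = (BA² + AC² − CB²) / (2·BA·AC) ≈ -0.40273, so ∠A ≈ 113.75°.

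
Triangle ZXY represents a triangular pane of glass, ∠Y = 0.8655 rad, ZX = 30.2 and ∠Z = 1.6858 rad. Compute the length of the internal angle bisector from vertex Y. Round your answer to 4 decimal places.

The third angle is ∠X = π − ∠Y − ∠Z = 0.5903 rad.
Law of sines: XY = ZX·sin Z/sin Y ≈ 39.401.
Law of sines: YZ = ZX·sin X/sin Y ≈ 22.076.
The bisector from Y has length 2·XY·YZ·cos(∠Y/2)/(XY+YZ) ≈ 25.689.

t_Y ≈ 25.6890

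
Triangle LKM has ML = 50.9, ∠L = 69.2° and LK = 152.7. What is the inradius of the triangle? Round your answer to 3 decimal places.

20.976

By the law of cosines, KM² = ML² + LK² − 2·ML·LK·cos L = 20388, so KM ≈ 142.79.
Area = ½·ML·LK·sin L ≈ 3632.9.
Semiperimeter s = (142.79+50.9+152.7)/2 = 173.19.
Inradius = area/s = 3632.9/173.19 ≈ 20.976.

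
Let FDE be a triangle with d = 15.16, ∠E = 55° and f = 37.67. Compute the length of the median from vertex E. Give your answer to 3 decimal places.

By the law of cosines, e² = f² + d² − 2·f·d·cos E = 993.74, so e ≈ 31.524.
Median from E: ½√(2·f² + 2·d² − e²) ≈ 24.

24.000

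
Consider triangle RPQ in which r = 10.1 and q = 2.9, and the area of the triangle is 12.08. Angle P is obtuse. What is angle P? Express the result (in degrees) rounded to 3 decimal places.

From area = ½·q·r·sin P, we get sin P = 2·area/(q·r) ≈ 0.82485.
Taking the obtuse solution, ∠P ≈ 124.43°.

124.426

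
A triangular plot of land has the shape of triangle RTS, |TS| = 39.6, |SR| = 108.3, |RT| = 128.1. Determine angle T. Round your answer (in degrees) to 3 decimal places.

By the law of cosines, cos T = (|RT|² + |TS|² − |SR|²) / (2·|RT|·|TS|) ≈ 0.61593, so ∠T ≈ 51.98°.

∠T ≈ 51.981°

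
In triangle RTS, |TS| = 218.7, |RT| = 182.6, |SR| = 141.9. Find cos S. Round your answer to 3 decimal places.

0.558

By the law of cosines, cos S = (|TS|² + |SR|² − |RT|²) / (2·|TS|·|SR|) ≈ 0.55782, so ∠S ≈ 56.09°.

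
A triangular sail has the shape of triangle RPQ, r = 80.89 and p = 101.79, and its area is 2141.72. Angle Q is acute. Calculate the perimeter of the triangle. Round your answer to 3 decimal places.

perimeter ≈ 235.977

From area = ½·r·p·sin Q, we get sin Q = 2·area/(r·p) ≈ 0.52023.
Taking the acute solution, ∠Q ≈ 31.35°.
Law of cosines then gives q ≈ 53.297.
Perimeter = 80.89 + 101.79 + 53.297 = 235.98.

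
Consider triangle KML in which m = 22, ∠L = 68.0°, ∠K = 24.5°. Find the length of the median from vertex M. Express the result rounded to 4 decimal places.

The third angle is ∠M = 180° − ∠L − ∠K = 87.50°.
Law of sines: k = m·sin K/sin M ≈ 9.1319.
Law of sines: l = m·sin L/sin M ≈ 20.417.
Median from M: ½√(2·l² + 2·k² − m²) ≈ 11.364.

m_M ≈ 11.3637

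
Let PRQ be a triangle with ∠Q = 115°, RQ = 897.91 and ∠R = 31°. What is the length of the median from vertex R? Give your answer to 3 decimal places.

The third angle is ∠P = 180° − ∠R − ∠Q = 34.00°.
Law of sines: QP = RQ·sin R/sin P ≈ 827.01.
Law of sines: PR = RQ·sin Q/sin P ≈ 1455.3.
Median from R: ½√(2·PR² + 2·RQ² − QP²) ≈ 1136.2.

m_R ≈ 1136.247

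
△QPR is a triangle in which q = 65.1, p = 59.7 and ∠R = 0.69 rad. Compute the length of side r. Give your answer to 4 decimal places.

By the law of cosines, r² = q² + p² − 2·q·p·cos R = 1807.3, so r ≈ 42.512.

42.5118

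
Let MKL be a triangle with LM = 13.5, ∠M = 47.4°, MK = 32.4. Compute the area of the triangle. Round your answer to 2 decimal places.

Area = ½·LM·MK·sin M ≈ 160.98.

area ≈ 160.98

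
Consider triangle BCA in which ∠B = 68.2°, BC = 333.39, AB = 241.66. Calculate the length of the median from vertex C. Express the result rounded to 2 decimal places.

309.56

By the law of cosines, CA² = AB² + BC² − 2·AB·BC·cos B = 1.0971e+05, so CA ≈ 331.22.
Median from C: ½√(2·BC² + 2·CA² − AB²) ≈ 309.56.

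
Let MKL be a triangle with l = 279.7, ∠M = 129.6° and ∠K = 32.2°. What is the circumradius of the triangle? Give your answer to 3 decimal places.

R ≈ 447.757

The third angle is ∠L = 180° − ∠M − ∠K = 18.20°.
Law of sines: m = l·sin M/sin L ≈ 690.
Law of sines: k = l·sin K/sin L ≈ 477.2.
Circumradius = l/(2 sin L) ≈ 447.76.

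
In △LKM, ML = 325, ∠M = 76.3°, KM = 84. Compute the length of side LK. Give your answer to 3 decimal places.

315.832

By the law of cosines, LK² = KM² + ML² − 2·KM·ML·cos M = 99750, so LK ≈ 315.83.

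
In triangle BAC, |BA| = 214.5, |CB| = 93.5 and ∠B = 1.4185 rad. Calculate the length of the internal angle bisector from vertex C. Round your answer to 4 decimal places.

By the law of cosines, |AC|² = |CB|² + |BA|² − 2·|CB|·|BA|·cos B = 48667, so |AC| ≈ 220.61.
Law of cosines again: cos C = (|AC|² + |CB|² − |BA|²)/(2·|AC|·|CB|) ≈ 0.27632, so ∠C ≈ 1.2908 rad.
The bisector from C has length 2·|AC|·|CB|·cos(∠C/2)/(|AC|+|CB|) ≈ 104.92.

104.9176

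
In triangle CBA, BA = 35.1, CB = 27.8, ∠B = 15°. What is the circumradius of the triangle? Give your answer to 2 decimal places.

By the law of cosines, AC² = CB² + BA² − 2·CB·BA·cos B = 119.79, so AC ≈ 10.945.
Area = ½·CB·BA·sin B ≈ 126.28.
Circumradius = AC/(2 sin B) ≈ 21.144.

R ≈ 21.14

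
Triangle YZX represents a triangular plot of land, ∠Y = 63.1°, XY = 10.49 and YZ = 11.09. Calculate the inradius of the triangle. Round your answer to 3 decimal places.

3.155

By the law of cosines, ZX² = XY² + YZ² − 2·XY·YZ·cos Y = 127.76, so ZX ≈ 11.303.
Area = ½·XY·YZ·sin Y ≈ 51.873.
Semiperimeter s = (11.303+10.49+11.09)/2 = 16.442.
Inradius = area/s = 51.873/16.442 ≈ 3.155.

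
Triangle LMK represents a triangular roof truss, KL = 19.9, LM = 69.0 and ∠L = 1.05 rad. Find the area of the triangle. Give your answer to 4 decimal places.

Area = ½·KL·LM·sin L ≈ 595.53.

595.5294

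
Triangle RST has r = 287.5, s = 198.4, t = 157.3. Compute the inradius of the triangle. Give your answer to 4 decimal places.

Semiperimeter p = (287.5 + 198.4 + 157.3)/2 = 321.6.
Heron's formula: area = √(321.6·34.1·123.2·164.3) ≈ 14899.
Inradius = area/p = 14899/321.6 ≈ 46.328.

46.3280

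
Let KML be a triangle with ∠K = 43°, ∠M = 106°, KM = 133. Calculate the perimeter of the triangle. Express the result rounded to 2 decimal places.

557.34

The third angle is ∠L = 180° − ∠K − ∠M = 31.00°.
Law of sines: ML = KM·sin K/sin L ≈ 176.11.
Law of sines: LK = KM·sin M/sin L ≈ 248.23.
Semiperimeter s = (176.11+248.23+133)/2 = 278.67.
Perimeter = 176.11 + 248.23 + 133 = 557.34.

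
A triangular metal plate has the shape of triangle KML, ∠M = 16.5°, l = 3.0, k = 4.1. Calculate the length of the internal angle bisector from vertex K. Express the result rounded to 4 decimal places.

t_K ≈ 0.8631

By the law of cosines, m² = l² + k² − 2·l·k·cos M = 2.223, so m ≈ 1.491.
Law of cosines again: cos K = (m² + l² − k²)/(2·m·l) ≈ -0.62453, so ∠K ≈ 128.65°.
The bisector from K has length 2·m·l·cos(∠K/2)/(m+l) ≈ 0.86309.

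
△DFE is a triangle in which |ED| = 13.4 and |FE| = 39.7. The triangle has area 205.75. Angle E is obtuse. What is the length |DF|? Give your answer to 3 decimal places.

From area = ½·|FE|·|ED|·sin E, we get sin E = 2·area/(|FE|·|ED|) ≈ 0.77353.
Taking the obtuse solution, ∠E ≈ 129.33°.
Law of cosines then gives |DF| ≈ 49.295.

49.295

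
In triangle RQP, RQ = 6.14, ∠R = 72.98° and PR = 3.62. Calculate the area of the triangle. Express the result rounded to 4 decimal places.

Area = ½·PR·RQ·sin R ≈ 10.627.

10.6267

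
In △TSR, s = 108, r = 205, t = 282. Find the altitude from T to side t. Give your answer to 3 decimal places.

63.763

Semiperimeter p = (282 + 108 + 205)/2 = 297.5.
Heron's formula: area = √(297.5·15.5·189.5·92.5) ≈ 8990.5.
The altitude from T has length 2·area/t ≈ 63.763.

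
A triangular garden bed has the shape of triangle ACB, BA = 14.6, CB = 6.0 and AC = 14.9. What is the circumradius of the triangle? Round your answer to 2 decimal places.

R ≈ 7.54

By the law of cosines, cos A = (BA² + AC² − CB²) / (2·BA·AC) ≈ 0.91746, so ∠A ≈ 0.409 rad.
Circumradius = CB/(2 sin A) ≈ 7.5411.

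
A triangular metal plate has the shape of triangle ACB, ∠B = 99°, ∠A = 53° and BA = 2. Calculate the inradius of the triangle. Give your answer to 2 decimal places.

The third angle is ∠C = 180° − ∠B − ∠A = 28.00°.
Law of sines: CB = BA·sin A/sin C ≈ 3.4023.
Law of sines: AC = BA·sin B/sin C ≈ 4.2077.
Area = ½·BA·CB·sin B ≈ 3.3604.
Semiperimeter s = (3.4023+2+4.2077)/2 = 4.805.
Inradius = area/s = 3.3604/4.805 ≈ 0.69936.

0.70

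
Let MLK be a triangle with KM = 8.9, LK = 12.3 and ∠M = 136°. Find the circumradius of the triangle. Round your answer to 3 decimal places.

Law of sines: sin L = KM·sin M/LK ≈ 0.50264.
Since LK ≥ KM, only the acute value applies: ∠L ≈ 30.17°.
Then ∠K = 180° − ∠M − ∠L ≈ 13.83°.
Law of sines gives ML = LK·sin K/sin M ≈ 4.2312.
Circumradius = LK/(2 sin M) ≈ 8.8533.

R ≈ 8.853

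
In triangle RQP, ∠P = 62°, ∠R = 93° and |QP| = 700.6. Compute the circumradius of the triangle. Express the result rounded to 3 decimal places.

350.781

The third angle is ∠Q = 180° − ∠P − ∠R = 25.00°.
Law of sines: |PR| = |QP|·sin Q/sin R ≈ 296.49.
Law of sines: |RQ| = |QP|·sin P/sin R ≈ 619.44.
Circumradius = |QP|/(2 sin R) ≈ 350.78.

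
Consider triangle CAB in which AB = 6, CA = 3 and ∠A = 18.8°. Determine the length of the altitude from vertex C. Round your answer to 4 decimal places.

By the law of cosines, BC² = CA² + AB² − 2·CA·AB·cos A = 10.921, so BC ≈ 3.3046.
Area = ½·CA·AB·sin A ≈ 2.9004.
The altitude from C has length 2·area/AB ≈ 0.9668.

h_C ≈ 0.9668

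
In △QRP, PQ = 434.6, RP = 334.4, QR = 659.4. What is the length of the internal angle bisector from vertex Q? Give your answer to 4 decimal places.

509.7056

By the law of cosines, cos Q = (PQ² + QR² − RP²) / (2·PQ·QR) ≈ 0.89307, so ∠Q ≈ 26.74°.
The bisector from Q has length 2·PQ·QR·cos(∠Q/2)/(PQ+QR) ≈ 509.71.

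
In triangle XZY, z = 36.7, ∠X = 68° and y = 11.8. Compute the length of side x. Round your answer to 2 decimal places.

By the law of cosines, x² = z² + y² − 2·z·y·cos X = 1161.7, so x ≈ 34.083.

34.08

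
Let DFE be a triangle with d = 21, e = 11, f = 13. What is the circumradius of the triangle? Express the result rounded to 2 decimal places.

12.36

By the law of cosines, cos D = (f² + e² − d²) / (2·f·e) ≈ -0.52797, so ∠D ≈ 121.87°.
Circumradius = d/(2 sin D) ≈ 12.364.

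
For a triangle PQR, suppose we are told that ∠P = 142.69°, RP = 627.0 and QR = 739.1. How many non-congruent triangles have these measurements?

RP·sin P = 627.0·sin(142.69°) ≈ 380.
Since ∠P is not acute, a triangle exists only if QR > RP; here QR > RP, so there is exactly one triangle.

1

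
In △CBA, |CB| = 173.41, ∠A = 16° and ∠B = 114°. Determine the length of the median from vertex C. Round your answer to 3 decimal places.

The third angle is ∠C = 180° − ∠B − ∠A = 50.00°.
Law of sines: |BA| = |CB|·sin C/sin A ≈ 481.94.
Law of sines: |AC| = |CB|·sin B/sin A ≈ 574.73.
Median from C: ½√(2·|AC|² + 2·|CB|² − |BA|²) ≈ 349.47.

349.469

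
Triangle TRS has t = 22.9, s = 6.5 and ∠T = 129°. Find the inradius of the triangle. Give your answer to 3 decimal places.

Law of sines: sin S = s·sin T/t ≈ 0.22059.
Since t ≥ s, only the acute value applies: ∠S ≈ 12.74°.
Then ∠R = 180° − ∠T − ∠S ≈ 38.26°.
Law of sines gives r = t·sin R/sin T ≈ 18.245.
Area = ½·t·s·sin R ≈ 46.083.
Semiperimeter p = (22.9+18.245+6.5)/2 = 23.823.
Inradius = area/p = 46.083/23.823 ≈ 1.9344.

1.934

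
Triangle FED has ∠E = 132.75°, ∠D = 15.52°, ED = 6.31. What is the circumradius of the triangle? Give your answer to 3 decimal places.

5.999

The third angle is ∠F = 180° − ∠E − ∠D = 31.73°.
Law of sines: DF = ED·sin E/sin F ≈ 8.8105.
Law of sines: FE = ED·sin D/sin F ≈ 3.2104.
Circumradius = ED/(2 sin F) ≈ 5.999.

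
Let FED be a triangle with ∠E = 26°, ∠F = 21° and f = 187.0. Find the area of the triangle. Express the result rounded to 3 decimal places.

The third angle is ∠D = 180° − ∠F − ∠E = 133.00°.
Law of sines: e = f·sin E/sin F ≈ 228.75.
Law of sines: d = f·sin D/sin F ≈ 381.63.
Area = ½·f·e·sin D ≈ 15642.

15642.043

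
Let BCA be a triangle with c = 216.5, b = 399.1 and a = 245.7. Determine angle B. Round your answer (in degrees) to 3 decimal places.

By the law of cosines, cos B = (c² + a² − b²) / (2·c·a) ≈ -0.48915, so ∠B ≈ 119.28°.

∠B ≈ 119.285°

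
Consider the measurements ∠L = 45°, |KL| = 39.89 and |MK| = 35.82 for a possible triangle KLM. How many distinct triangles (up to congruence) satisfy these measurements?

|KL|·sin L = 39.89·sin(45°) ≈ 28.21.
Since |KL| sin L < |MK| < |KL| (28.21 < 35.82 < 39.89), two triangles exist.

2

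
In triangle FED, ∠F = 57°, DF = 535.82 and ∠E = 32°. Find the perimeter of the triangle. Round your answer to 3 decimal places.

The third angle is ∠D = 180° − ∠F − ∠E = 91.00°.
Law of sines: ED = DF·sin F/sin E ≈ 848.01.
Law of sines: FE = DF·sin D/sin E ≈ 1011.
Semiperimeter s = (848.01+535.82+1011)/2 = 1197.4.
Perimeter = 848.01 + 535.82 + 1011 = 2394.8.

perimeter ≈ 2394.810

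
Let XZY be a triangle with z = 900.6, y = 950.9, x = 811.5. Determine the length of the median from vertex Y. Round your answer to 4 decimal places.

713.2697

Median from Y: ½√(2·x² + 2·z² − y²) ≈ 713.27.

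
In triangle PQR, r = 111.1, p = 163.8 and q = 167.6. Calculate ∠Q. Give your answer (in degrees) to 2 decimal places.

72.27

By the law of cosines, cos Q = (r² + p² − q²) / (2·r·p) ≈ 0.30453, so ∠Q ≈ 72.27°.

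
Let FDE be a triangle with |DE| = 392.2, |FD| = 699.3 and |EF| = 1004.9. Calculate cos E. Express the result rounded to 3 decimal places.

cos E ≈ 0.856

By the law of cosines, cos E = (|DE|² + |EF|² − |FD|²) / (2·|DE|·|EF|) ≈ 0.85586, so ∠E ≈ 31.15°.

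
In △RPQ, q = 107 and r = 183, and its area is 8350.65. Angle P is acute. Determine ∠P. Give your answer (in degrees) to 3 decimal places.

From area = ½·q·r·sin P, we get sin P = 2·area/(q·r) ≈ 0.85293.
Taking the acute solution, ∠P ≈ 58.53°.

58.532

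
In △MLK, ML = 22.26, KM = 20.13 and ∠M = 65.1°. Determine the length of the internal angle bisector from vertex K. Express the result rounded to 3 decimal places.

t_K ≈ 18.362

By the law of cosines, LK² = KM² + ML² − 2·KM·ML·cos M = 523.4, so LK ≈ 22.878.
Law of cosines again: cos K = (LK² + KM² − ML²)/(2·LK·KM) ≈ 0.47022, so ∠K ≈ 61.95°.
The bisector from K has length 2·LK·KM·cos(∠K/2)/(LK+KM) ≈ 18.362.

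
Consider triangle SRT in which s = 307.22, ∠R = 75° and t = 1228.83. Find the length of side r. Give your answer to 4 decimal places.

1187.0080

By the law of cosines, r² = t² + s² − 2·t·s·cos R = 1.409e+06, so r ≈ 1187.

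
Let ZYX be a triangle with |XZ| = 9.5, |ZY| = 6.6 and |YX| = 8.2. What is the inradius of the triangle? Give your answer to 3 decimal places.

Semiperimeter s = (8.2 + 9.5 + 6.6)/2 = 12.15.
Heron's formula: area = √(12.15·3.95·2.65·5.55) ≈ 26.568.
Inradius = area/s = 26.568/12.15 ≈ 2.1867.

r ≈ 2.187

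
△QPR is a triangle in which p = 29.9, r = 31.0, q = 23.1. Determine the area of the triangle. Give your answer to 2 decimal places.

area ≈ 325.05

Semiperimeter s = (23.1 + 29.9 + 31)/2 = 42.
Heron's formula: area = √(42·18.9·12.1·11) ≈ 325.05.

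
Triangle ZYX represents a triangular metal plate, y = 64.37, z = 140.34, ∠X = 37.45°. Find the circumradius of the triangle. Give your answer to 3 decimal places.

R ≈ 80.126

By the law of cosines, x² = z² + y² − 2·z·y·cos X = 9495.4, so x ≈ 97.444.
Area = ½·z·y·sin X ≈ 2746.6.
Circumradius = x/(2 sin X) ≈ 80.126.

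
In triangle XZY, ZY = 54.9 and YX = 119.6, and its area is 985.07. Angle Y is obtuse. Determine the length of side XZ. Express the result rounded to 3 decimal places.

From area = ½·ZY·YX·sin Y, we get sin Y = 2·area/(ZY·YX) ≈ 0.30005.
Taking the obtuse solution, ∠Y ≈ 162.54°.
Law of cosines then gives XZ ≈ 172.76.

172.758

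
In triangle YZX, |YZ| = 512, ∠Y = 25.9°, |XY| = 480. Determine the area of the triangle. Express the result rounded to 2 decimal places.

Area = ½·|XY|·|YZ|·sin Y ≈ 53674.

area ≈ 53674.20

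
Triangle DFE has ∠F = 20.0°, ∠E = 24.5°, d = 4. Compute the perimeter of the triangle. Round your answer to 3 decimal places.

8.318

The third angle is ∠D = 180° − ∠F − ∠E = 135.50°.
Law of sines: f = d·sin F/sin D ≈ 1.9519.
Law of sines: e = d·sin E/sin D ≈ 2.3666.
Semiperimeter s = (4+1.9519+2.3666)/2 = 4.1592.
Perimeter = 4 + 1.9519 + 2.3666 = 8.3185.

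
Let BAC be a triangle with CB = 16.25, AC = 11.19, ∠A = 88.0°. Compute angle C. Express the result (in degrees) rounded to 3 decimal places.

Law of sines: sin B = AC·sin A/CB ≈ 0.68820.
Since CB ≥ AC, only the acute value applies: ∠B ≈ 43.49°.
Then ∠C = 180° − ∠A − ∠B ≈ 48.51°.

∠C ≈ 48.513°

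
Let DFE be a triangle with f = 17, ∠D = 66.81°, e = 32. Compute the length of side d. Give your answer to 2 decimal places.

29.74

By the law of cosines, d² = f² + e² − 2·f·e·cos D = 884.57, so d ≈ 29.742.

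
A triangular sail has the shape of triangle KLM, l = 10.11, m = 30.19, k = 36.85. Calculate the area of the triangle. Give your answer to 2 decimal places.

area ≈ 126.02

Semiperimeter s = (36.85 + 10.11 + 30.19)/2 = 38.575.
Heron's formula: area = √(38.575·1.725·28.465·8.385) ≈ 126.02.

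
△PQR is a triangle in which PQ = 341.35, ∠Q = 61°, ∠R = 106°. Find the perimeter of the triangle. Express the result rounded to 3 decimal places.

The third angle is ∠P = 180° − ∠Q − ∠R = 13.00°.
Law of sines: QR = PQ·sin P/sin R ≈ 79.882.
Law of sines: RP = PQ·sin Q/sin R ≈ 310.58.
Semiperimeter s = (79.882+310.58+341.35)/2 = 365.91.
Perimeter = 79.882 + 310.58 + 341.35 = 731.81.

perimeter ≈ 731.814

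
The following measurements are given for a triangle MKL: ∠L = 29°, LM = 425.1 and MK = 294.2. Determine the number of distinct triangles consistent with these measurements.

2

LM·sin L = 425.1·sin(29°) ≈ 206.1.
Since LM sin L < MK < LM (206.1 < 294.2 < 425.1), two triangles exist.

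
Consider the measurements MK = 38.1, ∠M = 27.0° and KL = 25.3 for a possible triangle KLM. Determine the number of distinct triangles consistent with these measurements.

MK·sin M = 38.1·sin(27.0°) ≈ 17.3.
Since MK sin M < KL < MK (17.3 < 25.3 < 38.1), two triangles exist.

2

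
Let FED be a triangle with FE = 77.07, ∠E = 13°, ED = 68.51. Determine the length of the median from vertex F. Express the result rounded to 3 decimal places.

44.367

By the law of cosines, DF² = FE² + ED² − 2·FE·ED·cos E = 343.93, so DF ≈ 18.545.
Median from F: ½√(2·DF² + 2·FE² − ED²) ≈ 44.367.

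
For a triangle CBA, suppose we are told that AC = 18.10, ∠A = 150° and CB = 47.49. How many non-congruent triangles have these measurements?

1

AC·sin A = 18.10·sin(150°) ≈ 9.05.
Since ∠A is not acute, a triangle exists only if CB > AC; here CB > AC, so there is exactly one triangle.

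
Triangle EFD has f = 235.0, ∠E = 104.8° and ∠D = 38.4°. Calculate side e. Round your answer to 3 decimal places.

The third angle is ∠F = 180° − ∠D − ∠E = 36.80°.
Law of sines: e = f·sin E/sin F ≈ 379.29.

379.290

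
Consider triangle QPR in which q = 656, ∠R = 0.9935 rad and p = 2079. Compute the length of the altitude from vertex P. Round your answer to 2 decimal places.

By the law of cosines, r² = q² + p² − 2·q·p·cos R = 3.2639e+06, so r ≈ 1806.6.
Area = ½·q·p·sin R ≈ 5.714e+05.
The altitude from P has length 2·area/p ≈ 549.69.

549.69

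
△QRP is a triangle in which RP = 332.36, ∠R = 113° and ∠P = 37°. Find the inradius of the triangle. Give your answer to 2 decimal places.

91.04

The third angle is ∠Q = 180° − ∠R − ∠P = 30.00°.
Law of sines: PQ = RP·sin R/sin Q ≈ 611.88.
Law of sines: QR = RP·sin P/sin Q ≈ 400.04.
Area = ½·RP·PQ·sin P ≈ 61194.
Semiperimeter s = (332.36+611.88+400.04)/2 = 672.14.
Inradius = area/s = 61194/672.14 ≈ 91.043.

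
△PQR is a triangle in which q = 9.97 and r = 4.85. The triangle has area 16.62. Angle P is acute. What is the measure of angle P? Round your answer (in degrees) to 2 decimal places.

From area = ½·q·r·sin P, we get sin P = 2·area/(q·r) ≈ 0.68742.
Taking the acute solution, ∠P ≈ 43.43°.

∠P ≈ 43.43°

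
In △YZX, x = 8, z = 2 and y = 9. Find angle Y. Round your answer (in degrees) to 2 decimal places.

By the law of cosines, cos Y = (z² + x² − y²) / (2·z·x) ≈ -0.40625, so ∠Y ≈ 113.97°.

113.97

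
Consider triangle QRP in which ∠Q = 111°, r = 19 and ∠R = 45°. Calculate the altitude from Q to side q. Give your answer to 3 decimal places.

The third angle is ∠P = 180° − ∠Q − ∠R = 24.00°.
Law of sines: q = r·sin Q/sin R ≈ 25.085.
Law of sines: p = r·sin P/sin R ≈ 10.929.
Area = ½·r·q·sin P ≈ 96.93.
The altitude from Q has length 2·area/q ≈ 7.728.

7.728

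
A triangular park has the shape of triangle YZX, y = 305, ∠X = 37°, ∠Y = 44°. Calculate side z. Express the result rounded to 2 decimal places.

433.66

The third angle is ∠Z = 180° − ∠X − ∠Y = 99.00°.
Law of sines: z = y·sin Z/sin Y ≈ 433.66.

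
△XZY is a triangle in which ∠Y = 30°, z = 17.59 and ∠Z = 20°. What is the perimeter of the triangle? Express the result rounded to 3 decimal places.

82.702

The third angle is ∠X = 180° − ∠Z − ∠Y = 130.00°.
Law of sines: x = z·sin X/sin Z ≈ 39.397.
Law of sines: y = z·sin Y/sin Z ≈ 25.715.
Semiperimeter s = (39.397+17.59+25.715)/2 = 41.351.
Perimeter = 39.397 + 17.59 + 25.715 = 82.702.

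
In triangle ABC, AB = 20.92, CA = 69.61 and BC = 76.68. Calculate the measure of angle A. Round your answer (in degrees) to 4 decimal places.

∠A ≈ 101.8208°

By the law of cosines, cos A = (CA² + AB² − BC²) / (2·CA·AB) ≈ -0.20485, so ∠A ≈ 101.82°.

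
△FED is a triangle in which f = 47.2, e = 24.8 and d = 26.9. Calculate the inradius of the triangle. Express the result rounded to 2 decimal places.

r ≈ 5.03

Semiperimeter s = (47.2 + 24.8 + 26.9)/2 = 49.45.
Heron's formula: area = √(49.45·2.25·24.65·22.55) ≈ 248.69.
Inradius = area/s = 248.69/49.45 ≈ 5.0291.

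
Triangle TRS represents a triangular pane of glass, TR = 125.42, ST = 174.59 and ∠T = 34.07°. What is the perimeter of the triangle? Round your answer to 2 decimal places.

399.68

By the law of cosines, RS² = ST² + TR² − 2·ST·TR·cos T = 9934.8, so RS ≈ 99.673.
Semiperimeter s = (99.673+174.59+125.42)/2 = 199.84.
Perimeter = 99.673 + 174.59 + 125.42 = 399.68.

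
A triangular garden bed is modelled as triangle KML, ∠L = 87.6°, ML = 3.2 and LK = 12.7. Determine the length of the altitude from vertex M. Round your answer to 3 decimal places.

h_M ≈ 3.197

By the law of cosines, KM² = ML² + LK² − 2·ML·LK·cos L = 168.13, so KM ≈ 12.966.
Area = ½·ML·LK·sin L ≈ 20.302.
The altitude from M has length 2·area/LK ≈ 3.1972.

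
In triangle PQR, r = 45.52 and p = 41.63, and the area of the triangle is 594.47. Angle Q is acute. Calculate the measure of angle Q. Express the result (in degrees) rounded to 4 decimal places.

From area = ½·r·p·sin Q, we get sin Q = 2·area/(r·p) ≈ 0.62741.
Taking the acute solution, ∠Q ≈ 38.86°.

∠Q ≈ 38.8593°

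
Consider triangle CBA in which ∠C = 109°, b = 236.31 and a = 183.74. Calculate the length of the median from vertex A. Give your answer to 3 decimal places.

By the law of cosines, c² = b² + a² − 2·b·a·cos C = 1.1787e+05, so c ≈ 343.33.
Median from A: ½√(2·c² + 2·b² − a²) ≈ 280.03.

m_A ≈ 280.033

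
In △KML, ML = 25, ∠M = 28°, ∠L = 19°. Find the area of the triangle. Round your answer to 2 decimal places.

area ≈ 65.31

The third angle is ∠K = 180° − ∠M − ∠L = 133.00°.
Law of sines: LK = ML·sin M/sin K ≈ 16.048.
Law of sines: KM = ML·sin L/sin K ≈ 11.129.
Area = ½·ML·LK·sin L ≈ 65.309.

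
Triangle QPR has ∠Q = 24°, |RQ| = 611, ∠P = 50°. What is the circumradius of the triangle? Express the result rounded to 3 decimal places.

398.802

The third angle is ∠R = 180° − ∠Q − ∠P = 106.00°.
Law of sines: |PR| = |RQ|·sin Q/sin P ≈ 324.41.
Law of sines: |QP| = |RQ|·sin R/sin P ≈ 766.71.
Circumradius = |RQ|/(2 sin P) ≈ 398.8.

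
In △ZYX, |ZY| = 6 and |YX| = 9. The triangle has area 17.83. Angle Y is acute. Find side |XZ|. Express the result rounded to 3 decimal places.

5.992

From area = ½·|ZY|·|YX|·sin Y, we get sin Y = 2·area/(|ZY|·|YX|) ≈ 0.66037.
Taking the acute solution, ∠Y ≈ 41.33°.
Law of cosines then gives |XZ| ≈ 5.9915.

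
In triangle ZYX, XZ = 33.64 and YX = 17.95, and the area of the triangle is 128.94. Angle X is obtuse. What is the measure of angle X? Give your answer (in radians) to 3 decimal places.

From area = ½·YX·XZ·sin X, we get sin X = 2·area/(YX·XZ) ≈ 0.42707.
Taking the obtuse solution, ∠X ≈ 2.7003 rad.

2.700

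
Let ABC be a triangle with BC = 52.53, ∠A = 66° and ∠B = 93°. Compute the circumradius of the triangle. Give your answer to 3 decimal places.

28.751

The third angle is ∠C = 180° − ∠A − ∠B = 21.00°.
Law of sines: CA = BC·sin B/sin A ≈ 57.422.
Law of sines: AB = BC·sin C/sin A ≈ 20.607.
Circumradius = BC/(2 sin A) ≈ 28.751.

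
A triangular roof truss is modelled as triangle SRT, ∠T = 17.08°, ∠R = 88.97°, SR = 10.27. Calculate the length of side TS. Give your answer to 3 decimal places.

The third angle is ∠S = 180° − ∠R − ∠T = 73.95°.
Law of sines: TS = SR·sin R/sin T ≈ 34.961.

34.961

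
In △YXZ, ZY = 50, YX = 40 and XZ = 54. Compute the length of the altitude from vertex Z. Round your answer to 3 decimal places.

h_Z ≈ 47.759

Semiperimeter s = (54 + 50 + 40)/2 = 72.
Heron's formula: area = √(72·18·22·32) ≈ 955.19.
The altitude from Z has length 2·area/YX ≈ 47.759.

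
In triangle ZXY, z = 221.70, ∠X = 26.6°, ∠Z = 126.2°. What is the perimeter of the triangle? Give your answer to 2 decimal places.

The third angle is ∠Y = 180° − ∠Z − ∠X = 27.20°.
Law of sines: x = z·sin X/sin Z ≈ 123.01.
Law of sines: y = z·sin Y/sin Z ≈ 125.58.
Semiperimeter s = (221.7+123.01+125.58)/2 = 235.15.
Perimeter = 221.7 + 123.01 + 125.58 = 470.3.

perimeter ≈ 470.30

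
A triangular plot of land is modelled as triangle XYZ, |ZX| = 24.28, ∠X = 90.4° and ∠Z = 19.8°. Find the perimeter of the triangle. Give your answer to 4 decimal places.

The third angle is ∠Y = 180° − ∠Z − ∠X = 69.80°.
Law of sines: |YZ| = |ZX|·sin X/sin Y ≈ 25.871.
Law of sines: |XY| = |ZX|·sin Z/sin Y ≈ 8.7636.
Semiperimeter s = (25.871+24.28+8.7636)/2 = 29.457.
Perimeter = 25.871 + 24.28 + 8.7636 = 58.914.

58.9142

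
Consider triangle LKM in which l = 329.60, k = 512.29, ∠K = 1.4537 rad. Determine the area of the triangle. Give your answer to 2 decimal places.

area ≈ 70799.75

Law of sines: sin L = l·sin K/k ≈ 0.63898.
Since k ≥ l, only the acute value applies: ∠L ≈ 0.6932 rad.
Then ∠M = π − ∠K − ∠L ≈ 0.9947 rad.
Law of sines gives m = k·sin M/sin K ≈ 432.57.
Area = ½·k·l·sin M ≈ 70800.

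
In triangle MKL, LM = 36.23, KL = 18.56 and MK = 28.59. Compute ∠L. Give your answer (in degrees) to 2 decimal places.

∠L ≈ 51.36°

By the law of cosines, cos L = (KL² + LM² − MK²) / (2·KL·LM) ≈ 0.62438, so ∠L ≈ 51.36°.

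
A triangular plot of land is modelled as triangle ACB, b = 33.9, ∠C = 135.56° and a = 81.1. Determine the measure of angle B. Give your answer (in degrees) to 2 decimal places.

By the law of cosines, c² = b² + a² − 2·b·a·cos C = 11652, so c ≈ 107.95.
Law of cosines again: cos B = (a² + c² − b²)/(2·a·c) ≈ 0.97553, so ∠B ≈ 12.70°.

∠B ≈ 12.70°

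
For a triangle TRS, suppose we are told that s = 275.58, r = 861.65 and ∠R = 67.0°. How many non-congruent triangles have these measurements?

s·sin R = 275.58·sin(67.0°) ≈ 253.7.
Since r ≥ s, exactly one triangle exists.

1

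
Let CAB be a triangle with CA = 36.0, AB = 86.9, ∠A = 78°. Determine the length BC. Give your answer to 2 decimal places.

By the law of cosines, BC² = CA² + AB² − 2·CA·AB·cos A = 7546.7, so BC ≈ 86.872.

86.87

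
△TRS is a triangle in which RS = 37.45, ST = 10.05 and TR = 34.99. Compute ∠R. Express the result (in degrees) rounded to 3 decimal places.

15.470

By the law of cosines, cos R = (TR² + RS² − ST²) / (2·TR·RS) ≈ 0.96377, so ∠R ≈ 15.47°.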